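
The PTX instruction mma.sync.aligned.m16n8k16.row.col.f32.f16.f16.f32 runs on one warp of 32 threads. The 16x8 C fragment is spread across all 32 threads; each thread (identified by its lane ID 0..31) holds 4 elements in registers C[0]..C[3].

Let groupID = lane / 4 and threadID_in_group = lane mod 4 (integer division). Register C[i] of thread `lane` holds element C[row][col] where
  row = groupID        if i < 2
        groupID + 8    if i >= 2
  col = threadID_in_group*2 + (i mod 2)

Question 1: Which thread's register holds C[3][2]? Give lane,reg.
13,0

r=3->g=3,rb=0  c=2->t=1,b0=0
L=3*4+1=13  i=0*2+0=0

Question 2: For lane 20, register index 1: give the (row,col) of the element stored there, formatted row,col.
L=20->g=20>>2=5, t=20&3=0
[1]->row 5+0=5  col 0·2+1=1

5,1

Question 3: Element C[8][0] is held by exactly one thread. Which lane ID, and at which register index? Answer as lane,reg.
0,2

r=8→G=0,rhi=1  c=0→T=0,p=0
L=0*4+0=0  i=1*2+0=2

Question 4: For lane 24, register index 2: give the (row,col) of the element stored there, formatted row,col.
24: gr=6,th=0
[2] (6+8,0*2+0) = (14,0)

14,0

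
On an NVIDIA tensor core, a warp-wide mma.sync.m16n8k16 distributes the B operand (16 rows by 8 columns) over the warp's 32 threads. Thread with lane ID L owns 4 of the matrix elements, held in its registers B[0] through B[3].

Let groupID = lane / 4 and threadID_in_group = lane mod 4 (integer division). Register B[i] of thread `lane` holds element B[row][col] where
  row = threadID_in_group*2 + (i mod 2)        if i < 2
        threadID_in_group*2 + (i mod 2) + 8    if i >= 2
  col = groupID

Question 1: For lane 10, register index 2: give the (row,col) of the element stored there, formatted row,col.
12,2

lane 10: grp=2 (10/4), tig=2 (10%4)
i=2: r=2*2+0+8=12, c=grp=2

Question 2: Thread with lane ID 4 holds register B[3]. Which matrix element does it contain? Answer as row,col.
9,1

4: grp=1,tig=0
[3] (0*2+1+8,1) = (9,1)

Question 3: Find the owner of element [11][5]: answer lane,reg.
c=5⇒gr=5  r=11⇒Rb=1,th=1,odd=1
L=5*4+1=21  i=1*2+1=3

21,3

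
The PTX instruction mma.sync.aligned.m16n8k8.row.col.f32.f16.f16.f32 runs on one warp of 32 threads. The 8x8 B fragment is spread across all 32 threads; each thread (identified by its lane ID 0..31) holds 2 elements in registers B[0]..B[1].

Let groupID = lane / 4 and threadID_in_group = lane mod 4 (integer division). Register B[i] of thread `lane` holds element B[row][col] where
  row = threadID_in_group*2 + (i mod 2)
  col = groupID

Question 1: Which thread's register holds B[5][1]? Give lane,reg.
c:1=>grp=1  r:5=>tig=2,lo=1
L=1*4+2=6  i=1=1

6,1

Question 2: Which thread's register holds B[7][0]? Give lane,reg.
3,1

c=0->g=0  r=7->t=3,b0=1
L=0*4+3=3  i=1=1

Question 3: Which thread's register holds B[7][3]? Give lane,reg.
15,1

c: 3->gid=3  r: 7->tid=3,i&1=1
L=3*4+3=15  i=1=1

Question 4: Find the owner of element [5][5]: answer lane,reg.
c=5⇒gr=5  r=5⇒th=2,odd=1
L=5*4+2=22  i=1=1

22,1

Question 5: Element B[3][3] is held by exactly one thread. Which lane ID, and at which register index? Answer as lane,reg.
c=3→G=3  r=3→T=1,p=1
L=3*4+1=13  i=1=1

13,1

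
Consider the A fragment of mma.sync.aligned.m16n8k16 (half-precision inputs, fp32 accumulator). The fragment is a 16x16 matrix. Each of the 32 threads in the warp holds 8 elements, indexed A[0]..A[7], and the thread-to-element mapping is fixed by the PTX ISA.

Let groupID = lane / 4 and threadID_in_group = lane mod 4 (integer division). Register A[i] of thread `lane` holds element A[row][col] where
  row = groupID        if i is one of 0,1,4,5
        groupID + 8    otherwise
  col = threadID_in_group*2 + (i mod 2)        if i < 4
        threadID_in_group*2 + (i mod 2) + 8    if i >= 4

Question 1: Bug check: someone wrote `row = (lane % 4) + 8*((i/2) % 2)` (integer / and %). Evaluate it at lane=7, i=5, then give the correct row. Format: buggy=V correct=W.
`(lane % 4) + 8*((i/2) % 2)`[7,5]=>3
lane 7=>7/4=1, 7 mod 4=3
i=5  r:1+0=>1  c:2·3+1+8=>15
row: 3 vs 1

buggy=3 correct=1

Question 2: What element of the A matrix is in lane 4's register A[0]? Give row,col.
lane 4: grp=1 (4/4), tig=0 (4%4)
i=0: r=1+0=1, c=0*2+0+0=0

1,0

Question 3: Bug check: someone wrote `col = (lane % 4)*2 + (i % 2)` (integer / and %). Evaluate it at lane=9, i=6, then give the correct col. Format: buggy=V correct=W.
`(lane % 4)*2 + (i % 2)`[9,6]->2
lane 9->9/4=2, 9 mod 4=1
i=6  r:2+8->10  c:2·1+0+8->10
col: 2 vs 10

buggy=2 correct=10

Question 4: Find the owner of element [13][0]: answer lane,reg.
r:13=>grp=5,rB=1  c:0=>cB=0,tig=0,lo=0
L=5*4+0=20  i=0*4+1*2+0=2

20,2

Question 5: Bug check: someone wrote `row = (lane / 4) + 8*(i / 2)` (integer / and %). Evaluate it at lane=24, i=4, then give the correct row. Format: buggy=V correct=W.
buggy=22 correct=6

`(lane / 4) + 8*(i / 2)`[24,4]=>22
24: grp=6,tig=0
[4] (6+0,0*2+0+8) = (6,8)
row: 22 vs 6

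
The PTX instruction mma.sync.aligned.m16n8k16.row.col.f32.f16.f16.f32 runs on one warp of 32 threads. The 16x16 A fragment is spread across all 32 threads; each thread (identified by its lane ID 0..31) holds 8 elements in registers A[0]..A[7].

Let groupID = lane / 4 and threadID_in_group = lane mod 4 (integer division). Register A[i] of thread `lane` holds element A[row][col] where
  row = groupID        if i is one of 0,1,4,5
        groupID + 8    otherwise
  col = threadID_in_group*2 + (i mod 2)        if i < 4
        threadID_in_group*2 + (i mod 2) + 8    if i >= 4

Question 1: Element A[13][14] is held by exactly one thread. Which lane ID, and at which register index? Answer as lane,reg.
23,6

r: 13->gid=5,r8=1  c: 14->c8=1,tid=3,i&1=0
L=5*4+3=23  i=1*4+1*2+0=6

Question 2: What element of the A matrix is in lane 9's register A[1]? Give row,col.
lane 9: gid=2 (9/4), tid=1 (9%4)
i=1: r=2+0=2, c=1*2+1+0=3

2,3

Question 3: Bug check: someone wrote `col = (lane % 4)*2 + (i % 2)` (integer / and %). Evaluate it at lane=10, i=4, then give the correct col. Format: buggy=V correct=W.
`(lane % 4)*2 + (i % 2)`[10,4]->4
lane 10: g=2 (10/4), t=2 (10%4)
i=4: r=2+0=2, c=2*2+0+8=12
col: 4 vs 12

buggy=4 correct=12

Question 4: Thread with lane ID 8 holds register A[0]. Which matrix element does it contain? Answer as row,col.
2,0

lane 8→8/4=2, 8 mod 4=0
i=0  r:2+0→2  c:2·0+0+0→0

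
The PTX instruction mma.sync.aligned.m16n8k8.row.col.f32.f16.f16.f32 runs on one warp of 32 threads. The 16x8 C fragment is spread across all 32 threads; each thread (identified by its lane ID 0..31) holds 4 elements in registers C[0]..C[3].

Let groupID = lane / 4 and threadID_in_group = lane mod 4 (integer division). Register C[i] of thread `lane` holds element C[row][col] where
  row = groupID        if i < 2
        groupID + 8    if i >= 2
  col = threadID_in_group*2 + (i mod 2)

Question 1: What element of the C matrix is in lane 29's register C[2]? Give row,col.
15,2

29: gid=7,tid=1
[2] (7+8,1*2+0) = (15,2)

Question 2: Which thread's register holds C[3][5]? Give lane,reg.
14,1

r=3->g=3,rb=0  c=5->t=2,b0=1
L=3*4+2=14  i=0*2+1=1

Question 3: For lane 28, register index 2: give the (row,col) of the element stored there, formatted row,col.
lane 28=>28/4=7, 28 mod 4=0
i=2  r:7+8=>15  c:2·0+0=>0

15,0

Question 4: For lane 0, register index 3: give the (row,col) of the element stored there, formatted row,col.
8,1

0: G=0,T=0
[3] (0+8,0*2+1) = (8,1)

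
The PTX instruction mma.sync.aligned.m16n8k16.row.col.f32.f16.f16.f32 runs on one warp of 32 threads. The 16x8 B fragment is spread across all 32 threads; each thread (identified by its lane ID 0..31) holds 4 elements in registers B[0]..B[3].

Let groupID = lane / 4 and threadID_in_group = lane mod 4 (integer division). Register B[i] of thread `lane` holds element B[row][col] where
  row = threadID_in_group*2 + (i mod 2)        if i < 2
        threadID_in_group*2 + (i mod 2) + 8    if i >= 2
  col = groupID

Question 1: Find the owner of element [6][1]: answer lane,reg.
7,0

c=1→G=1  r=6→rhi=0,T=3,p=0
L=1*4+3=7  i=0*2+0=0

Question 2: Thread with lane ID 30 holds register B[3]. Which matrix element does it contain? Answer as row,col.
13,7

L=30=>grp=30>>2=7, tig=30&3=2
[3]=>row 2·2+1+8=13  col grp=7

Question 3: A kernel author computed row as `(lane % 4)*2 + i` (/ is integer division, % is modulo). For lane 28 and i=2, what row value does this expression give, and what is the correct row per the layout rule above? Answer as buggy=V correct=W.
buggy=2 correct=8

`(lane % 4)*2 + i`[28,2]=>2
lane 28: grp=7 (28/4), tig=0 (28%4)
i=2: r=0*2+0+8=8, c=grp=7
row: 2 vs 8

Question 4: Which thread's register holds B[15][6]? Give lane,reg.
c: 6->gid=6  r: 15->r8=1,tid=3,i&1=1
L=6*4+3=27  i=1*2+1=3

27,3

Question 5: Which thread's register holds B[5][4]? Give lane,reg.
18,1

c:4=>grp=4  r:5=>rB=0,tig=2,lo=1
L=4*4+2=18  i=0*2+1=1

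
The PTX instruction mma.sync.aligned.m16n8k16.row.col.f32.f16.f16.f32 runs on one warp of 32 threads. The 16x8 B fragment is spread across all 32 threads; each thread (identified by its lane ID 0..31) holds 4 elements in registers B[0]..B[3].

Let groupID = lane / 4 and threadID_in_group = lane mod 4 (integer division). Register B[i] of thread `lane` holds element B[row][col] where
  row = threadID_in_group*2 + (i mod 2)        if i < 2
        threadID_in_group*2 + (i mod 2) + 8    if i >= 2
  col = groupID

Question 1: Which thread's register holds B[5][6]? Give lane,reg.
26,1

c=6⇒gr=6  r=5⇒Rb=0,th=2,odd=1
L=6*4+2=26  i=0*2+1=1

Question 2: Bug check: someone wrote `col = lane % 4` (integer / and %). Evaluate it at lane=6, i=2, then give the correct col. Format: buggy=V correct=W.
`lane % 4`[6,2]=>2
lane 6=>6/4=1, 6 mod 4=2
i=2  r:2·2+0+8=>12  c:1
col: 2 vs 1

buggy=2 correct=1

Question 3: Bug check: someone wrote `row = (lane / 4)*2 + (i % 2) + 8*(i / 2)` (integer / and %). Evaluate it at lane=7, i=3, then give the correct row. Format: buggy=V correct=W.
`(lane / 4)*2 + (i % 2) + 8*(i / 2)`[7,3]⇒11
7: gr=1,th=3
[3] (3*2+1+8,1) = (15,1)
row: 11 vs 15

buggy=11 correct=15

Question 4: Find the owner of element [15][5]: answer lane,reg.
c:5=>grp=5  r:15=>rB=1,tig=3,lo=1
L=5*4+3=23  i=1*2+1=3

23,3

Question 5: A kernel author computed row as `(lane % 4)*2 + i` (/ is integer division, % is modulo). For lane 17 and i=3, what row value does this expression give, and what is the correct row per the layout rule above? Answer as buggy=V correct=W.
buggy=5 correct=11

`(lane % 4)*2 + i`[17,3]->5
L=17->g=17>>2=4, t=17&3=1
[3]->row 1·2+1+8=11  col g=4
row: 5 vs 11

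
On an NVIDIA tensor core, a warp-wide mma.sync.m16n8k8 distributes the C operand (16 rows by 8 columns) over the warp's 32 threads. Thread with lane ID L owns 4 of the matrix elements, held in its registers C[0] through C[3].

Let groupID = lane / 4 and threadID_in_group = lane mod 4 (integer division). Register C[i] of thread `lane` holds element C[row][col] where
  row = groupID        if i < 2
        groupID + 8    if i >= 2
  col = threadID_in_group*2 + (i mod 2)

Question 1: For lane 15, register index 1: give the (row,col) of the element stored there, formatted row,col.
lane 15: gid=3 (15/4), tid=3 (15%4)
i=1: r=3+0=3, c=3*2+1=7

3,7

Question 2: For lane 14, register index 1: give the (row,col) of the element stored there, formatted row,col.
3,5

L=14⇒gr=14>>2=3, th=14&3=2
[1]⇒row 3+0=3  col 2·2+1=5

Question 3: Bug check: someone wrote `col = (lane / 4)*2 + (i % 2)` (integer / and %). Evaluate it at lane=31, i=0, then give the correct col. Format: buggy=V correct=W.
buggy=14 correct=6

`(lane / 4)*2 + (i % 2)`[31,0]⇒14
lane 31: gr=7 (31/4), th=3 (31%4)
i=0: r=7+0=7, c=3*2+0=6
col: 14 vs 6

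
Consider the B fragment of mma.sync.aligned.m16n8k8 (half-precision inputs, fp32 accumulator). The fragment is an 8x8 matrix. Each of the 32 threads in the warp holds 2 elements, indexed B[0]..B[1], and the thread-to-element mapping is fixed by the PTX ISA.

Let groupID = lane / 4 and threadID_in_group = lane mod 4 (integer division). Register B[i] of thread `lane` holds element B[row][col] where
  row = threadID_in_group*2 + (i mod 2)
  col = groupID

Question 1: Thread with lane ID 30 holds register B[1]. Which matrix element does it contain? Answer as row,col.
lane 30⇒30/4=7, 30 mod 4=2
i=1  r:2·2+1⇒5  c:7

5,7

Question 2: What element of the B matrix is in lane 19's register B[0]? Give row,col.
L=19=>grp=19>>2=4, tig=19&3=3
[0]=>row 3·2+0=6  col grp=4

6,4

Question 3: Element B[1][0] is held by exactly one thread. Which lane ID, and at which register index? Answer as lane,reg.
0,1

c: 0->gid=0  r: 1->tid=0,i&1=1
L=0*4+0=0  i=1=1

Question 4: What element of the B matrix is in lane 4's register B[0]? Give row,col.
0,1

4: gr=1,th=0
[0] (0*2+0,1) = (0,1)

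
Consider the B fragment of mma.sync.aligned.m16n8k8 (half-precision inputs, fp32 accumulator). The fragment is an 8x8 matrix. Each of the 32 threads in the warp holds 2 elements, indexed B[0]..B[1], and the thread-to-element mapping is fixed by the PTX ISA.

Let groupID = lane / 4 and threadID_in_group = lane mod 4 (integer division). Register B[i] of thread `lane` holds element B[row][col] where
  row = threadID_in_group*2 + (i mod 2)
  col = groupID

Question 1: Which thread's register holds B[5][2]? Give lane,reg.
10,1

c: 2->gid=2  r: 5->tid=2,i&1=1
L=2*4+2=10  i=1=1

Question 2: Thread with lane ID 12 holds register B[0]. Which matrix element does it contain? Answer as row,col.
0,3

12: g=3,t=0
[0] (0*2+0,3) = (0,3)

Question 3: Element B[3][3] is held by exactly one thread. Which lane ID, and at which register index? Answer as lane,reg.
13,1

c=3->g=3  r=3->t=1,b0=1
L=3*4+1=13  i=1=1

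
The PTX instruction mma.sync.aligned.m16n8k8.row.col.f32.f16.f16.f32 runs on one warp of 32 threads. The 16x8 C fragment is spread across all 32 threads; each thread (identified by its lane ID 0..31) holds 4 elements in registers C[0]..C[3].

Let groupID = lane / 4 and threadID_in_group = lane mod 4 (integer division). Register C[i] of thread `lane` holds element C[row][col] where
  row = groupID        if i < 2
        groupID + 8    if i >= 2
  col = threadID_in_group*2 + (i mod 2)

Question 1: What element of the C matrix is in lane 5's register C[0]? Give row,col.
5: G=1,T=1
[0] (1+0,1*2+0) = (1,2)

1,2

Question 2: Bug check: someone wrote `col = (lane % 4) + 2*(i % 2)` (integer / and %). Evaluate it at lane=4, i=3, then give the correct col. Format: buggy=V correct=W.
`(lane % 4) + 2*(i % 2)`[4,3]->2
lane 4->4/4=1, 4 mod 4=0
i=3  r:1+8->9  c:2·0+1->1
col: 2 vs 1

buggy=2 correct=1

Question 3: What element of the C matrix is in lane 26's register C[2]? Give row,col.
14,4

L=26->gid=26>>2=6, tid=26&3=2
[2]->row 6+8=14  col 2·2+0=4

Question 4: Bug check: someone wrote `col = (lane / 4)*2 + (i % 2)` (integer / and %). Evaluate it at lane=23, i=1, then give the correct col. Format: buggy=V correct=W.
`(lane / 4)*2 + (i % 2)`[23,1]->11
lane 23->23/4=5, 23 mod 4=3
i=1  r:5+0->5  c:2·3+1->7
col: 11 vs 7

buggy=11 correct=7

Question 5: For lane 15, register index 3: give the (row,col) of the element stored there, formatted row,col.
11,7

L=15->gid=15>>2=3, tid=15&3=3
[3]->row 3+8=11  col 3·2+1=7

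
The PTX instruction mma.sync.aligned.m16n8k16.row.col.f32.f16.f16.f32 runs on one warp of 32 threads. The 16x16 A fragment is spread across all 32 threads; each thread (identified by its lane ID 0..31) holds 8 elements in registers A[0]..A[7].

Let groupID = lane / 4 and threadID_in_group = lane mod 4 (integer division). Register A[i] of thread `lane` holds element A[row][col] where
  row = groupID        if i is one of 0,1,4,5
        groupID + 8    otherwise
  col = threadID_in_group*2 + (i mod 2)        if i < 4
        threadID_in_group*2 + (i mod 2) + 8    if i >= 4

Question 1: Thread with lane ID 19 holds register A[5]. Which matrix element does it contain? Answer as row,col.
lane 19->19/4=4, 19 mod 4=3
i=5  r:4+0->4  c:2·3+1+8->15

4,15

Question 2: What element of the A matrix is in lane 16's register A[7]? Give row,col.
12,9

16: grp=4,tig=0
[7] (4+8,0*2+1+8) = (12,9)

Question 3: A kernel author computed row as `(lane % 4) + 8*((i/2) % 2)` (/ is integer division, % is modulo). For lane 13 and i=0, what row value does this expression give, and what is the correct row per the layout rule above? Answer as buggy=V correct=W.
`(lane % 4) + 8*((i/2) % 2)`[13,0]->1
lane 13->13/4=3, 13 mod 4=1
i=0  r:3+0->3  c:2·1+0+0->2
row: 1 vs 3

buggy=1 correct=3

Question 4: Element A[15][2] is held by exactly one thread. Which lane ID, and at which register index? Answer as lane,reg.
29,2

r=15→G=7,rhi=1  c=2→chi=0,T=1,p=0
L=7*4+1=29  i=0*4+1*2+0=2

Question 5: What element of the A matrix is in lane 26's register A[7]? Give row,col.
26: grp=6,tig=2
[7] (6+8,2*2+1+8) = (14,13)

14,13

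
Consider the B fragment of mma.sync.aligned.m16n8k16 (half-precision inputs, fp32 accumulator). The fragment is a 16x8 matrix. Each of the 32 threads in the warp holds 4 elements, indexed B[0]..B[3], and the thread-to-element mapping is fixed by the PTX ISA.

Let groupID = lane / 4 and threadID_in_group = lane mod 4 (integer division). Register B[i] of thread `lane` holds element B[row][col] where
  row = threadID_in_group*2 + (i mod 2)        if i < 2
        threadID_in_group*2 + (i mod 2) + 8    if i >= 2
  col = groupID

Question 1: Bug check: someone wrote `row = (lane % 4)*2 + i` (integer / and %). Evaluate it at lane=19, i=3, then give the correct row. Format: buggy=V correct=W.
`(lane % 4)*2 + i`[19,3]->9
lane 19->19/4=4, 19 mod 4=3
i=3  r:2·3+1+8->15  c:4
row: 9 vs 15

buggy=9 correct=15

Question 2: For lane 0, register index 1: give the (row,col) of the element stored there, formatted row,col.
1,0

0: gr=0,th=0
[1] (0*2+1+0,0) = (1,0)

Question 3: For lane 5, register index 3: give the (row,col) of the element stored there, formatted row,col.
5: gr=1,th=1
[3] (1*2+1+8,1) = (11,1)

11,1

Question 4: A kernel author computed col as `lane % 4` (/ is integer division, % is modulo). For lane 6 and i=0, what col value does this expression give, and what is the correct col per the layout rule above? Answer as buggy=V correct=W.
`lane % 4`[6,0]->2
lane 6->6/4=1, 6 mod 4=2
i=0  r:2·2+0+0->4  c:1
col: 2 vs 1

buggy=2 correct=1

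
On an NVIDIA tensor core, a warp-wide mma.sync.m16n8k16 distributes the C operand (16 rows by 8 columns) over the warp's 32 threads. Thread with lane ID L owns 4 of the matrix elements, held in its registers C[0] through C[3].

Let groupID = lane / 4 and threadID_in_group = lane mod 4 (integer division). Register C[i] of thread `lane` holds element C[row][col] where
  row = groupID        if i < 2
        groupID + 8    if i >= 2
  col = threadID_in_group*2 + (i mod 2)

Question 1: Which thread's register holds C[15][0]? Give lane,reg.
28,2

r=15->g=7,rb=1  c=0->t=0,b0=0
L=7*4+0=28  i=1*2+0=2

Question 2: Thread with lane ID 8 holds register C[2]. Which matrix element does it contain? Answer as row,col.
lane 8: gr=2 (8/4), th=0 (8%4)
i=2: r=2+8=10, c=0*2+0=0

10,0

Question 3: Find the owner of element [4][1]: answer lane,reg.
16,1

r:4=>grp=4,rB=0  c:1=>tig=0,lo=1
L=4*4+0=16  i=0*2+1=1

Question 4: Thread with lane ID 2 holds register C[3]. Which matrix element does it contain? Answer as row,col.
8,5

lane 2->2/4=0, 2 mod 4=2
i=3  r:0+8->8  c:2·2+1->5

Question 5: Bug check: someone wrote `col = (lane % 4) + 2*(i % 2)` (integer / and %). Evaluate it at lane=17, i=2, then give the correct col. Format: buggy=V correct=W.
`(lane % 4) + 2*(i % 2)`[17,2]⇒1
lane 17⇒17/4=4, 17 mod 4=1
i=2  r:4+8⇒12  c:2·1+0⇒2
col: 1 vs 2

buggy=1 correct=2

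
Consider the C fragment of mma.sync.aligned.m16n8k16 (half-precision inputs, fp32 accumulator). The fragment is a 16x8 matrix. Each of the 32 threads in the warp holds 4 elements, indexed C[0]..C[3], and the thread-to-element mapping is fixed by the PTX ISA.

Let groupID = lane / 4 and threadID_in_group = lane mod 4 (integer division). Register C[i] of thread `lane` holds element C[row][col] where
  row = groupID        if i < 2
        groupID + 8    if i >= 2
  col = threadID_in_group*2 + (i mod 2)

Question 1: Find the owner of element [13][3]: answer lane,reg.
r:13=>grp=5,rB=1  c:3=>tig=1,lo=1
L=5*4+1=21  i=1*2+1=3

21,3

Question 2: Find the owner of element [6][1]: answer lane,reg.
r: 6->gid=6,r8=0  c: 1->tid=0,i&1=1
L=6*4+0=24  i=0*2+1=1

24,1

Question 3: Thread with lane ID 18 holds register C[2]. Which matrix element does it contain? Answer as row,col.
L=18=>grp=18>>2=4, tig=18&3=2
[2]=>row 4+8=12  col 2·2+0=4

12,4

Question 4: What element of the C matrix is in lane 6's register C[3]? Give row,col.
9,5

lane 6: gid=1 (6/4), tid=2 (6%4)
i=3: r=1+8=9, c=2*2+1=5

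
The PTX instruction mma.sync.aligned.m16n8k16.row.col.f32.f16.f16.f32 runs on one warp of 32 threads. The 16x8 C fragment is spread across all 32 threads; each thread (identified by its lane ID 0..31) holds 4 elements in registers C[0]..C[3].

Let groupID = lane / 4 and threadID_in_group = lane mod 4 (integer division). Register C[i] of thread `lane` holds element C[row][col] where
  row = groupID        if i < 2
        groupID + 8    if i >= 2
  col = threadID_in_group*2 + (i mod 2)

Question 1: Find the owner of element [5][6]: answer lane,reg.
23,0

r=5⇒gr=5,Rb=0  c=6⇒th=3,odd=0
L=5*4+3=23  i=0*2+0=0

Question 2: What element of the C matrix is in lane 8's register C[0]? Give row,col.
lane 8⇒8/4=2, 8 mod 4=0
i=0  r:2+0⇒2  c:2·0+0⇒0

2,0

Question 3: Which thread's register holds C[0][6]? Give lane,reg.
r=0->g=0,rb=0  c=6->t=3,b0=0
L=0*4+3=3  i=0*2+0=0

3,0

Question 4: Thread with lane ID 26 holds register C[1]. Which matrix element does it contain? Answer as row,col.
6,5

lane 26: gid=6 (26/4), tid=2 (26%4)
i=1: r=6+0=6, c=2*2+1=5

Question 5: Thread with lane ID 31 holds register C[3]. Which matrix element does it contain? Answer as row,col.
31: grp=7,tig=3
[3] (7+8,3*2+1) = (15,7)

15,7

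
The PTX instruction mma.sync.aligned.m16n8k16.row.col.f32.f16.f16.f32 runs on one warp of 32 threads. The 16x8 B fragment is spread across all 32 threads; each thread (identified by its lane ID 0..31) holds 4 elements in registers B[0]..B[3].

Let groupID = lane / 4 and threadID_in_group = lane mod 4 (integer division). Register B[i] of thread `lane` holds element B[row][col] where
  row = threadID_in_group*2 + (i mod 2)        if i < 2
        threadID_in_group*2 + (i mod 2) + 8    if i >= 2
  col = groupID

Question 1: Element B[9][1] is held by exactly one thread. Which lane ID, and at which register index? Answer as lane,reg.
c: 1->gid=1  r: 9->r8=1,tid=0,i&1=1
L=1*4+0=4  i=1*2+1=3

4,3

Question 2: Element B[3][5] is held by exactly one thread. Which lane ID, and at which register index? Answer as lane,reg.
c: 5->gid=5  r: 3->r8=0,tid=1,i&1=1
L=5*4+1=21  i=0*2+1=1

21,1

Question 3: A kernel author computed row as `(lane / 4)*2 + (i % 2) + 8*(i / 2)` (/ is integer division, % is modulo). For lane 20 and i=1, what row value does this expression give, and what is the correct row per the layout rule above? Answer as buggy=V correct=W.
`(lane / 4)*2 + (i % 2) + 8*(i / 2)`[20,1]⇒11
lane 20: gr=5 (20/4), th=0 (20%4)
i=1: r=0*2+1+0=1, c=gr=5
row: 11 vs 1

buggy=11 correct=1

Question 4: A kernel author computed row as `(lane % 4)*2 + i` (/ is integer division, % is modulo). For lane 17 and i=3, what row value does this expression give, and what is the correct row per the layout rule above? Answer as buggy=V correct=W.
buggy=5 correct=11

`(lane % 4)*2 + i`[17,3]→5
lane 17: G=4 (17/4), T=1 (17%4)
i=3: r=1*2+1+8=11, c=G=4
row: 5 vs 11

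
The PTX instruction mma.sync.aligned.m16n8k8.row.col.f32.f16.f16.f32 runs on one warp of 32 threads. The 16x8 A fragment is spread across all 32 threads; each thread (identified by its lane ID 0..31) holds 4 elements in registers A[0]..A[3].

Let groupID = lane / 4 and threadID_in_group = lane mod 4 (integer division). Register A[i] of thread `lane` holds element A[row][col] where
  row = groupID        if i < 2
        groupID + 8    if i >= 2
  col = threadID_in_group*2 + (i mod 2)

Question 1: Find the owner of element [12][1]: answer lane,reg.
16,3

r=12->g=4,rb=1  c=1->t=0,b0=1
L=4*4+0=16  i=1*2+1=3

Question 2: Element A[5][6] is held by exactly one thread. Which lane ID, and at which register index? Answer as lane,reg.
r=5->g=5,rb=0  c=6->t=3,b0=0
L=5*4+3=23  i=0*2+0=0

23,0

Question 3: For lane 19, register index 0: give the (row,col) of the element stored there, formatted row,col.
lane 19->19/4=4, 19 mod 4=3
i=0  r:4+0->4  c:2·3+0->6

4,6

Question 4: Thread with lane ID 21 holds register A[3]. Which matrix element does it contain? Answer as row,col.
lane 21⇒21/4=5, 21 mod 4=1
i=3  r:5+8⇒13  c:2·1+1⇒3

13,3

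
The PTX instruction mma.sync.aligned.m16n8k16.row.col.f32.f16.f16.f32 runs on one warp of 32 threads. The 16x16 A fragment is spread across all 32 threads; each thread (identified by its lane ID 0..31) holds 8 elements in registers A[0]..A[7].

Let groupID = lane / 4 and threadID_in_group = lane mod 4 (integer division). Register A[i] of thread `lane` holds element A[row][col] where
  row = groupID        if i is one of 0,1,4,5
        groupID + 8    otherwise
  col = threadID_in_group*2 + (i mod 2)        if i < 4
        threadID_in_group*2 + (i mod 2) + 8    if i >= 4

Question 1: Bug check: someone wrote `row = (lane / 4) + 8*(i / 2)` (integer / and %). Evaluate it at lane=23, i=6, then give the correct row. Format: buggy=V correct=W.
`(lane / 4) + 8*(i / 2)`[23,6]=>29
23: grp=5,tig=3
[6] (5+8,3*2+0+8) = (13,14)
row: 29 vs 13

buggy=29 correct=13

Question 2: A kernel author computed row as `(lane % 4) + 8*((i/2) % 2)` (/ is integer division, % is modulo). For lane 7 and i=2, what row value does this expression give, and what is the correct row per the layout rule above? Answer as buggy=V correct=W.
buggy=11 correct=9

`(lane % 4) + 8*((i/2) % 2)`[7,2]->11
lane 7->7/4=1, 7 mod 4=3
i=2  r:1+8->9  c:2·3+0+0->6
row: 11 vs 9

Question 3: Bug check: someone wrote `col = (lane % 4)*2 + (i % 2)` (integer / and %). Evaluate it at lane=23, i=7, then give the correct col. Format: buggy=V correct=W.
buggy=7 correct=15

`(lane % 4)*2 + (i % 2)`[23,7]->7
lane 23->23/4=5, 23 mod 4=3
i=7  r:5+8->13  c:2·3+1+8->15
col: 7 vs 15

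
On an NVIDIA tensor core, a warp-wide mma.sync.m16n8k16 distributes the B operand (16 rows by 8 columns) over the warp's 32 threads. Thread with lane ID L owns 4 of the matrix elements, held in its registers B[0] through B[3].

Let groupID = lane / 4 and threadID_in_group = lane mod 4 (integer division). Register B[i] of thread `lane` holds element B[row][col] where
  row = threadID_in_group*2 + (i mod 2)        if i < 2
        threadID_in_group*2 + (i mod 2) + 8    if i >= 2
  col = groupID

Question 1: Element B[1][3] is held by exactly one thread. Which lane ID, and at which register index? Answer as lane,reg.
c:3=>grp=3  r:1=>rB=0,tig=0,lo=1
L=3*4+0=12  i=0*2+1=1

12,1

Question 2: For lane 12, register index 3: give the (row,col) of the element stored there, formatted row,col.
9,3

lane 12: grp=3 (12/4), tig=0 (12%4)
i=3: r=0*2+1+8=9, c=grp=3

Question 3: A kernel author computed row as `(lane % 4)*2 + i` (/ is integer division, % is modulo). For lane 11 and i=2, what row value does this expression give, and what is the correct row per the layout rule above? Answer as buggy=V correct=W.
buggy=8 correct=14

`(lane % 4)*2 + i`[11,2]=>8
lane 11=>11/4=2, 11 mod 4=3
i=2  r:2·3+0+8=>14  c:2
row: 8 vs 14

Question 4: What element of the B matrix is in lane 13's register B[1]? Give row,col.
3,3

L=13→G=13>>2=3, T=13&3=1
[1]→row 1·2+1+0=3  col G=3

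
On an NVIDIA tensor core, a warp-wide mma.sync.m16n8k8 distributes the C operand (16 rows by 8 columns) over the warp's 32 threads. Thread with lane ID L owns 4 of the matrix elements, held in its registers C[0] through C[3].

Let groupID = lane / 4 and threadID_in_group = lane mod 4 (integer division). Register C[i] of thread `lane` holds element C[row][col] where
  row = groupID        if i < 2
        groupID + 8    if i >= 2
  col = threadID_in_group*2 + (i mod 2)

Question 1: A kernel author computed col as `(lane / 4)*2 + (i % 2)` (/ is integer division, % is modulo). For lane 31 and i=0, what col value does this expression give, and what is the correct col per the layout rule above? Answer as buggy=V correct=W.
buggy=14 correct=6

`(lane / 4)*2 + (i % 2)`[31,0]=>14
lane 31: grp=7 (31/4), tig=3 (31%4)
i=0: r=7+0=7, c=3*2+0=6
col: 14 vs 6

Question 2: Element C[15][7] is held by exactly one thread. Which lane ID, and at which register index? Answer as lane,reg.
31,3

r: 15->gid=7,r8=1  c: 7->tid=3,i&1=1
L=7*4+3=31  i=1*2+1=3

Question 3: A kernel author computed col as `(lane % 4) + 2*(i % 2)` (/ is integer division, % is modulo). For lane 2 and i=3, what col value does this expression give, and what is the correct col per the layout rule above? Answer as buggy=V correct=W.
`(lane % 4) + 2*(i % 2)`[2,3]⇒4
lane 2: gr=0 (2/4), th=2 (2%4)
i=3: r=0+8=8, c=2*2+1=5
col: 4 vs 5

buggy=4 correct=5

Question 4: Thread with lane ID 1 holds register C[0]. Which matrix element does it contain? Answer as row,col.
0,2

lane 1->1/4=0, 1 mod 4=1
i=0  r:0+0->0  c:2·1+0->2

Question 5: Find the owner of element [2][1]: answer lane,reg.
r:2=>grp=2,rB=0  c:1=>tig=0,lo=1
L=2*4+0=8  i=0*2+1=1

8,1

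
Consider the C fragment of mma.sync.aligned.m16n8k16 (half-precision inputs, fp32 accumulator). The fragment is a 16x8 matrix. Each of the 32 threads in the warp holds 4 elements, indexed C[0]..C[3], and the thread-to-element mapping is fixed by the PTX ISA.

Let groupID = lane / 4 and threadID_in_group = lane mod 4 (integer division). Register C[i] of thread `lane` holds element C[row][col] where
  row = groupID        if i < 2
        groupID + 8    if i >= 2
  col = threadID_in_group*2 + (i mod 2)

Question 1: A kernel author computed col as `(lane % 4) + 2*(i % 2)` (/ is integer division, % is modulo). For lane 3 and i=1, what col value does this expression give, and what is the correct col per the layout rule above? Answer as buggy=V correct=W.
`(lane % 4) + 2*(i % 2)`[3,1]->5
lane 3->3/4=0, 3 mod 4=3
i=1  r:0+0->0  c:2·3+1->7
col: 5 vs 7

buggy=5 correct=7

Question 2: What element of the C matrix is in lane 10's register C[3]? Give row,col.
L=10->gid=10>>2=2, tid=10&3=2
[3]->row 2+8=10  col 2·2+1=5

10,5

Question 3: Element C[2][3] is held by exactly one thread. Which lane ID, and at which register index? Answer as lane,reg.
9,1

r=2⇒gr=2,Rb=0  c=3⇒th=1,odd=1
L=2*4+1=9  i=0*2+1=1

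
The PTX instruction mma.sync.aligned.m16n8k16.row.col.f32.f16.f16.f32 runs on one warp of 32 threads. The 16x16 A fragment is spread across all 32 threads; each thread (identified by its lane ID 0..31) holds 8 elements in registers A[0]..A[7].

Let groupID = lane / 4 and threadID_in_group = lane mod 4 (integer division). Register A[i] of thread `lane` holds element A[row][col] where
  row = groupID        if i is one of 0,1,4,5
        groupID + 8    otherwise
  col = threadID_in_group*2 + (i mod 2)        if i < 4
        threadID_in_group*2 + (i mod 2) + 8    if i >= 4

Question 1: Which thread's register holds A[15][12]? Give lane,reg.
30,6

r: 15->gid=7,r8=1  c: 12->c8=1,tid=2,i&1=0
L=7*4+2=30  i=1*4+1*2+0=6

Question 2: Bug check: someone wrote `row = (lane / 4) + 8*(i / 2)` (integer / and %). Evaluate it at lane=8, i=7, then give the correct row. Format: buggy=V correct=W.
buggy=26 correct=10

`(lane / 4) + 8*(i / 2)`[8,7]->26
L=8->g=8>>2=2, t=8&3=0
[7]->row 2+8=10  col 0·2+1+8=9
row: 26 vs 10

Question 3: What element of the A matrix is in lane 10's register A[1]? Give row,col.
2,5

10: grp=2,tig=2
[1] (2+0,2*2+1+0) = (2,5)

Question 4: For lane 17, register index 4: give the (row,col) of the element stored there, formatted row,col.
lane 17: gr=4 (17/4), th=1 (17%4)
i=4: r=4+0=4, c=1*2+0+8=10

4,10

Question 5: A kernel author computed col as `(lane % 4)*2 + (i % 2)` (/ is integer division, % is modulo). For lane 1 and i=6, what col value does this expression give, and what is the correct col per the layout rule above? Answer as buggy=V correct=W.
`(lane % 4)*2 + (i % 2)`[1,6]->2
lane 1->1/4=0, 1 mod 4=1
i=6  r:0+8->8  c:2·1+0+8->10
col: 2 vs 10

buggy=2 correct=10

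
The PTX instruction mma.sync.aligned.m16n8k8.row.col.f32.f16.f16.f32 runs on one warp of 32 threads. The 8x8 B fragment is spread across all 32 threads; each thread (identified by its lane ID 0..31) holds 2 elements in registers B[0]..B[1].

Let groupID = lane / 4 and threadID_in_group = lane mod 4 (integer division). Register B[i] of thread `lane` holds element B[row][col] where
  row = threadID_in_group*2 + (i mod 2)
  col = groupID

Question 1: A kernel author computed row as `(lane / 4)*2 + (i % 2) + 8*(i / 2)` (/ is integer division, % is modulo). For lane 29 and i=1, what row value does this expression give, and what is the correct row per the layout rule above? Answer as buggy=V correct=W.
buggy=15 correct=3

`(lane / 4)*2 + (i % 2) + 8*(i / 2)`[29,1]->15
29: gid=7,tid=1
[1] (1*2+1,7) = (3,7)
row: 15 vs 3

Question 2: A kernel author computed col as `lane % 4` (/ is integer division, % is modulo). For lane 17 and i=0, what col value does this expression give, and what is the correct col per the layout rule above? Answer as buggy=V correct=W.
`lane % 4`[17,0]->1
L=17->g=17>>2=4, t=17&3=1
[0]->row 1·2+0=2  col g=4
col: 1 vs 4

buggy=1 correct=4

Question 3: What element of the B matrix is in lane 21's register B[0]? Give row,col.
lane 21: gr=5 (21/4), th=1 (21%4)
i=0: r=1*2+0=2, c=gr=5

2,5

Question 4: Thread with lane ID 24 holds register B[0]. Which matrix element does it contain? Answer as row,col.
lane 24->24/4=6, 24 mod 4=0
i=0  r:2·0+0->0  c:6

0,6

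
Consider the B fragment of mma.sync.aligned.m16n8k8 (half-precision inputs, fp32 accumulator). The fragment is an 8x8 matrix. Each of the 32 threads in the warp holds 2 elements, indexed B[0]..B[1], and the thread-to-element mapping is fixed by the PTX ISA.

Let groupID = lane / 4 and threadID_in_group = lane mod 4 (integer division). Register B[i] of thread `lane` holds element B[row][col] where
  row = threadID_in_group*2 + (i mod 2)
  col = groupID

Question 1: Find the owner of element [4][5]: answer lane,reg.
c:5=>grp=5  r:4=>tig=2,lo=0
L=5*4+2=22  i=0=0

22,0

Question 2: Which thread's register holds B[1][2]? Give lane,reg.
c=2→G=2  r=1→T=0,p=1
L=2*4+0=8  i=1=1

8,1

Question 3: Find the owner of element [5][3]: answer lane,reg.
14,1

c=3⇒gr=3  r=5⇒th=2,odd=1
L=3*4+2=14  i=1=1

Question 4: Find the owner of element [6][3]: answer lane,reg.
c=3⇒gr=3  r=6⇒th=3,odd=0
L=3*4+3=15  i=0=0

15,0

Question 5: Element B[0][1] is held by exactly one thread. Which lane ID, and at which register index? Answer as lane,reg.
c=1→G=1  r=0→T=0,p=0
L=1*4+0=4  i=0=0

4,0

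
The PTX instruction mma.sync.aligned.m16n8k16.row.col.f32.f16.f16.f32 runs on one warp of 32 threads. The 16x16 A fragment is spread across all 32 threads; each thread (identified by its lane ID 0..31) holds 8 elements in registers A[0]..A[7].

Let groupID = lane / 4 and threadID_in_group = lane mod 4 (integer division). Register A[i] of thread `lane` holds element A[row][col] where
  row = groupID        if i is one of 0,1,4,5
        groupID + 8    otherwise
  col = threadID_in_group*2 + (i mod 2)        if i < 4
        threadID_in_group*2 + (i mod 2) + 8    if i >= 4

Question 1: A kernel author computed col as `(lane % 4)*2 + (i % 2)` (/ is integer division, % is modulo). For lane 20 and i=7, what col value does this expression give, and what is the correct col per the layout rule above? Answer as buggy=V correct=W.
buggy=1 correct=9

`(lane % 4)*2 + (i % 2)`[20,7]->1
lane 20->20/4=5, 20 mod 4=0
i=7  r:5+8->13  c:2·0+1+8->9
col: 1 vs 9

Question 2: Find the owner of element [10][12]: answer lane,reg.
10,6

r=10->g=2,rb=1  c=12->cb=1,t=2,b0=0
L=2*4+2=10  i=1*4+1*2+0=6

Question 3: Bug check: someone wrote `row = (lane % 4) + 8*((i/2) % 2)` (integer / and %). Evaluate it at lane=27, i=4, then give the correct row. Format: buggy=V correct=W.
`(lane % 4) + 8*((i/2) % 2)`[27,4]→3
lane 27→27/4=6, 27 mod 4=3
i=4  r:6+0→6  c:2·3+0+8→14
row: 3 vs 6

buggy=3 correct=6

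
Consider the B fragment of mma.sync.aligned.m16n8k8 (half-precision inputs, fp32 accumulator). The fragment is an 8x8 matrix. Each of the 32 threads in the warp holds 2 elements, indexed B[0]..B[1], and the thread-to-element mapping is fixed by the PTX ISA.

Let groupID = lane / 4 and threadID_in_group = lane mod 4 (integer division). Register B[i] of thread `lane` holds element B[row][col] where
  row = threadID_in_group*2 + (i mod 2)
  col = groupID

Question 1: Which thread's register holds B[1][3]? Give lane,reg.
c=3→G=3  r=1→T=0,p=1
L=3*4+0=12  i=1=1

12,1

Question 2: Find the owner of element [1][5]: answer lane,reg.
20,1

c=5→G=5  r=1→T=0,p=1
L=5*4+0=20  i=1=1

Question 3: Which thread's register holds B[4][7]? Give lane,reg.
30,0

c=7->g=7  r=4->t=2,b0=0
L=7*4+2=30  i=0=0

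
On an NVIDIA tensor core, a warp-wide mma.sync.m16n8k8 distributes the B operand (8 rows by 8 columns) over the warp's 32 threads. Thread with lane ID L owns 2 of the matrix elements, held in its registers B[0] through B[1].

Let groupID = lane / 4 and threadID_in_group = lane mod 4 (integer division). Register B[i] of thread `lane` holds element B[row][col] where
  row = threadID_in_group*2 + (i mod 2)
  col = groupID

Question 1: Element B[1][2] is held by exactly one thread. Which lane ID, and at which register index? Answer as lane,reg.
c: 2->gid=2  r: 1->tid=0,i&1=1
L=2*4+0=8  i=1=1

8,1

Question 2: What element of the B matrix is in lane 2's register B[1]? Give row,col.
L=2=>grp=2>>2=0, tig=2&3=2
[1]=>row 2·2+1=5  col grp=0

5,0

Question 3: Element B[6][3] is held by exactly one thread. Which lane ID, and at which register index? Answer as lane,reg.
c=3->g=3  r=6->t=3,b0=0
L=3*4+3=15  i=0=0

15,0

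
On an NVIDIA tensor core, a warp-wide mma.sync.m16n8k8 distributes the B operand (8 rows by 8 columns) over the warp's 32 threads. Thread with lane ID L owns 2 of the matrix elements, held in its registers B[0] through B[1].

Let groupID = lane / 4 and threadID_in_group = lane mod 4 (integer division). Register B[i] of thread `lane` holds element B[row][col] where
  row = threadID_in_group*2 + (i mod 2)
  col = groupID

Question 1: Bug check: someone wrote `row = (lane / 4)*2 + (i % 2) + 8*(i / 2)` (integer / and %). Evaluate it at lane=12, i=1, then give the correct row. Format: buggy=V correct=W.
`(lane / 4)*2 + (i % 2) + 8*(i / 2)`[12,1]->7
L=12->g=12>>2=3, t=12&3=0
[1]->row 0·2+1=1  col g=3
row: 7 vs 1

buggy=7 correct=1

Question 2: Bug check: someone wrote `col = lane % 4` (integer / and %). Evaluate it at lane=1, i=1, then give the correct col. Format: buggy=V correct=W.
`lane % 4`[1,1]⇒1
L=1⇒gr=1>>2=0, th=1&3=1
[1]⇒row 1·2+1=3  col gr=0
col: 1 vs 0

buggy=1 correct=0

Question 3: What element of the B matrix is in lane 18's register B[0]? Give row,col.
L=18→G=18>>2=4, T=18&3=2
[0]→row 2·2+0=4  col G=4

4,4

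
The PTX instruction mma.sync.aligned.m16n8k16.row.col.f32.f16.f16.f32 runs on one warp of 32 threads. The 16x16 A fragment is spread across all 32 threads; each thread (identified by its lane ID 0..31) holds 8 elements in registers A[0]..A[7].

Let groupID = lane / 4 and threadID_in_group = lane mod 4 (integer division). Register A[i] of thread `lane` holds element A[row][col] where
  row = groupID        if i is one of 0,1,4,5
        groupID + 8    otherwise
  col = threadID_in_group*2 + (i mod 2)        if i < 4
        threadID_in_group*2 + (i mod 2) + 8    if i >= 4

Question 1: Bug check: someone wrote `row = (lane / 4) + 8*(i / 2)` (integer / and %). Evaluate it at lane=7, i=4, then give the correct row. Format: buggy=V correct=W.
buggy=17 correct=1

`(lane / 4) + 8*(i / 2)`[7,4]->17
L=7->g=7>>2=1, t=7&3=3
[4]->row 1+0=1  col 3·2+0+8=14
row: 17 vs 1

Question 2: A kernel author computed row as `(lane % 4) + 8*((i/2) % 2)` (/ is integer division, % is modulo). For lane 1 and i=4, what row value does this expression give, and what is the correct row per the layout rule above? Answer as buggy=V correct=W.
buggy=1 correct=0

`(lane % 4) + 8*((i/2) % 2)`[1,4]->1
lane 1: gid=0 (1/4), tid=1 (1%4)
i=4: r=0+0=0, c=1*2+0+8=10
row: 1 vs 0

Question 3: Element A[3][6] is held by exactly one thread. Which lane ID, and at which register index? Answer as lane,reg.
15,0

r: 3->gid=3,r8=0  c: 6->c8=0,tid=3,i&1=0
L=3*4+3=15  i=0*4+0*2+0=0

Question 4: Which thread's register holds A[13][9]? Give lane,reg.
20,7

r:13=>grp=5,rB=1  c:9=>cB=1,tig=0,lo=1
L=5*4+0=20  i=1*4+1*2+1=7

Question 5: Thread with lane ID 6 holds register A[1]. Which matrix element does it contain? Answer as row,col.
1,5

lane 6=>6/4=1, 6 mod 4=2
i=1  r:1+0=>1  c:2·2+1+0=>5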